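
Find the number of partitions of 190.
1667727404093

p(n) counts ways to write n as a sum of positive integers (order ignored).
Euler's pentagonal recurrence: p(k) = p(k-1) + p(k-2) - p(k-5) - p(k-7) + p(k-12) + p(k-15) - ... (offsets j(3j∓1)/2, signs ++--, p(0)=1, p(<0)=0).
DP table for k = 0..189: p(0)=1, p(1)=1, p(2)=2, p(3)=3, p(4)=5, p(5)=7, p(6)=11, p(7)=15, p(8)=22, p(9)=30, p(10)=42, p(11)=56, p(12)=77, p(13)=101, p(14)=135, p(15)=176, p(16)=231, p(17)=297, p(18)=385, p(19)=490, p(20)=627, p(21)=792, p(22)=1002, p(23)=1255, p(24)=1575, p(25)=1958, p(26)=2436, p(27)=3010, p(28)=3718, p(29)=4565, p(30)=5604, p(31)=6842, p(32)=8349, p(33)=10143, p(34)=12310, p(35)=14883, p(36)=17977, p(37)=21637, p(38)=26015, p(39)=31185, p(40)=37338, p(41)=44583, p(42)=53174, p(43)=63261, p(44)=75175, p(45)=89134, p(46)=105558, p(47)=124754, p(48)=147273, p(49)=173525, p(50)=204226, p(51)=239943, p(52)=281589, p(53)=329931, p(54)=386155, p(55)=451276, p(56)=526823, p(57)=614154, p(58)=715220, p(59)=831820, p(60)=966467, p(61)=1121505, p(62)=1300156, p(63)=1505499, p(64)=1741630, p(65)=2012558, p(66)=2323520, p(67)=2679689, p(68)=3087735, p(69)=3554345, p(70)=4087968, p(71)=4697205, p(72)=5392783, p(73)=6185689, p(74)=7089500, p(75)=8118264, p(76)=9289091, p(77)=10619863, p(78)=12132164, p(79)=13848650, p(80)=15796476, p(81)=18004327, p(82)=20506255, p(83)=23338469, p(84)=26543660, p(85)=30167357, p(86)=34262962, p(87)=38887673, p(88)=44108109, p(89)=49995925, p(90)=56634173, p(91)=64112359, p(92)=72533807, p(93)=82010177, p(94)=92669720, p(95)=104651419, p(96)=118114304, p(97)=133230930, p(98)=150198136, p(99)=169229875, p(100)=190569292, p(101)=214481126, p(102)=241265379, p(103)=271248950, p(104)=304801365, p(105)=342325709, p(106)=384276336, p(107)=431149389, p(108)=483502844, p(109)=541946240, p(110)=607163746, p(111)=679903203, p(112)=761002156, p(113)=851376628, p(114)=952050665, p(115)=1064144451, p(116)=1188908248, p(117)=1327710076, p(118)=1482074143, p(119)=1653668665, p(120)=1844349560, p(121)=2056148051, p(122)=2291320912, p(123)=2552338241, p(124)=2841940500, p(125)=3163127352, p(126)=3519222692, p(127)=3913864295, p(128)=4351078600, p(129)=4835271870, p(130)=5371315400, p(131)=5964539504, p(132)=6620830889, p(133)=7346629512, p(134)=8149040695, p(135)=9035836076, p(136)=10015581680, p(137)=11097645016, p(138)=12292341831, p(139)=13610949895, p(140)=15065878135, p(141)=16670689208, p(142)=18440293320, p(143)=20390982757, p(144)=22540654445, p(145)=24908858009, p(146)=27517052599, p(147)=30388671978, p(148)=33549419497, p(149)=37027355200, p(150)=40853235313, p(151)=45060624582, p(152)=49686288421, p(153)=54770336324, p(154)=60356673280, p(155)=66493182097, p(156)=73232243759, p(157)=80630964769, p(158)=88751778802, p(159)=97662728555, p(160)=107438159466, p(161)=118159068427, p(162)=129913904637, p(163)=142798995930, p(164)=156919475295, p(165)=172389800255, p(166)=189334822579, p(167)=207890420102, p(168)=228204732751, p(169)=250438925115, p(170)=274768617130, p(171)=301384802048, p(172)=330495499613, p(173)=362326859895, p(174)=397125074750, p(175)=435157697830, p(176)=476715857290, p(177)=522115831195, p(178)=571701605655, p(179)=625846753120, p(180)=684957390936, p(181)=749474411781, p(182)=819876908323, p(183)=896684817527, p(184)=980462880430, p(185)=1071823774337, p(186)=1171432692373, p(187)=1280011042268, p(188)=1398341745571, p(189)=1527273599625.
Final step: p(190) = p(189) + p(188) - p(185) - p(183) + p(178) + p(175) - p(168) - p(164) + p(155) + p(150) - p(139) - p(133) + p(120) + p(113) - p(98) - p(90) + p(73) + p(64) - p(45) - p(35) + p(14) + p(3)
= 1527273599625 + 1398341745571 - 1071823774337 - 896684817527 + 571701605655 + 435157697830 - 228204732751 - 156919475295 + 66493182097 + 40853235313 - 13610949895 - 7346629512 + 1844349560 + 851376628 - 150198136 - 56634173 + 6185689 + 1741630 - 89134 - 14883 + 135 + 3
= 1667727404093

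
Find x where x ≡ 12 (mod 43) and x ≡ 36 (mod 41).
528

Using Chinese Remainder Theorem:
M = 43 × 41 = 1763
M1 = 41, M2 = 43
y1 = 41^(-1) mod 43 = 21
y2 = 43^(-1) mod 41 = 21
x = (12×41×21 + 36×43×21) mod 1763 = 528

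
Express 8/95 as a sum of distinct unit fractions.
1/12 + 1/1140

Greedy algorithm:
8/95: ceiling(95/8) = 12, use 1/12
1/1140: ceiling(1140/1) = 1140, use 1/1140
Result: 8/95 = 1/12 + 1/1140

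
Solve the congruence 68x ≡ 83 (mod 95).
x ≡ 11 (mod 95)

gcd(68, 95) = 1, which divides 83, so solutions exist.
Find 68^(-1) mod 95 by the extended Euclidean algorithm:
95 = 1 × 68 + 27  ⟹  27 = (1)·95 + (-1)·68
68 = 2 × 27 + 14  ⟹  14 = (-2)·95 + (3)·68
27 = 1 × 14 + 13  ⟹  13 = (3)·95 + (-4)·68
14 = 1 × 13 + 1  ⟹  1 = (-5)·95 + (7)·68
So (7)·68 ≡ 1 (mod 95), i.e. 68^(-1) ≡ 7 (mod 95).
x ≡ 7 × 83 = 581 ≡ 11 (mod 95).
Check: 68 × 11 = 748 ≡ 83 (mod 95).
Unique solution: x ≡ 11 (mod 95)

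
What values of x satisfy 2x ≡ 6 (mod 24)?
x ≡ 3 (mod 12)

gcd(2, 24) = 2, which divides 6, so solutions exist.
Divide through by 2: x ≡ 3 (mod 12).
The coefficient of x is now 1, so x ≡ 3 (mod 12).
Check: 2 × 3 = 6 ≡ 6 (mod 24).
x ≡ 3 (mod 12), giving 2 solutions mod 24.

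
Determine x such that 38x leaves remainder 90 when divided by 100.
x ≡ 5 (mod 50)

gcd(38, 100) = 2, which divides 90, so solutions exist.
Divide through by 2: 19x ≡ 45 (mod 50).
Find 19^(-1) mod 50 by the extended Euclidean algorithm:
50 = 2 × 19 + 12  ⟹  12 = (1)·50 + (-2)·19
19 = 1 × 12 + 7  ⟹  7 = (-1)·50 + (3)·19
12 = 1 × 7 + 5  ⟹  5 = (2)·50 + (-5)·19
7 = 1 × 5 + 2  ⟹  2 = (-3)·50 + (8)·19
5 = 2 × 2 + 1  ⟹  1 = (8)·50 + (-21)·19
So (-21)·19 ≡ 1 (mod 50), i.e. 19^(-1) ≡ -21 ≡ 29 (mod 50).
x ≡ 29 × 45 = 1305 ≡ 5 (mod 50).
Check: 38 × 5 = 190 ≡ 90 (mod 100).
x ≡ 5 (mod 50), giving 2 solutions mod 100.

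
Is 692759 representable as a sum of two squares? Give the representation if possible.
Not possible

Factorization: 692759 = 19^3 × 101
By Fermat: n is sum of two squares iff every prime p ≡ 3 (mod 4) appears to even power.
Prime(s) ≡ 3 (mod 4) with odd exponent: [(19, 3)]
Therefore 692759 cannot be expressed as a² + b².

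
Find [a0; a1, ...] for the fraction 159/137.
[1; 6, 4, 2, 2]

Euclidean algorithm steps:
159 = 1 × 137 + 22
137 = 6 × 22 + 5
22 = 4 × 5 + 2
5 = 2 × 2 + 1
2 = 2 × 1 + 0
Continued fraction: [1; 6, 4, 2, 2]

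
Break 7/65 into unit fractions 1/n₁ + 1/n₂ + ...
1/10 + 1/130

Greedy algorithm:
7/65: ceiling(65/7) = 10, use 1/10
1/130: ceiling(130/1) = 130, use 1/130
Result: 7/65 = 1/10 + 1/130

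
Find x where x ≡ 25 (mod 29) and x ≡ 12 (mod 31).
663

Using Chinese Remainder Theorem:
M = 29 × 31 = 899
M1 = 31, M2 = 29
y1 = 31^(-1) mod 29 = 15
y2 = 29^(-1) mod 31 = 15
x = (25×31×15 + 12×29×15) mod 899 = 663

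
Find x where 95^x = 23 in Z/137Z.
37

Baby-step giant-step with step n = ⌈√137⌉ = 12.
Baby steps 95^j mod 137 (j:value) for j=0..11: 0:1, 1:95, 2:120, 3:29, 4:15, 5:55, 6:19, 7:24, 8:88, 9:3, 10:11, 11:86.
Giant-step multiplier: 95^(-12) ≡ 95^(136-12) = 95^124 ≡ 63 (mod 137).
Giant steps γ_i = 23·63^i mod 137: γ_0=23, γ_1=79, γ_2=45, γ_3=95 (in table at j=1).
x = i·n + j = 3·12 + 1 = 37.
Check: 95^37 ≡ 23 (mod 137).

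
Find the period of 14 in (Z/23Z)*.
22

23 is prime, so ord(14) divides φ(23) = 22.
Divisors of 22: 1, 2, 11, 22.
Repeated squaring: 14^1 ≡ 14, 14^2 ≡ 12, 14^4 ≡ 6, 14^8 ≡ 13, 14^16 ≡ 8 (mod 23).
Test 14^d mod 23 for each divisor d in increasing order:
14^1 ≡ 14
14^2 ≡ 12
14^11 = 14^8·14^2·14^1 ≡ 22
14^22 = 14^16·14^4·14^2 ≡ 1  ← first divisor giving 1
The order is 22.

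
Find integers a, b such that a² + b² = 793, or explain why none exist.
3² + 28² (a=3, b=28)

Factorization: 793 = 13 × 61
By Fermat: n is sum of two squares iff every prime p ≡ 3 (mod 4) appears to even power.
All primes ≡ 3 (mod 4) appear to even power.
Search a = 0, 1, 2, … for 793 - a² a perfect square: first hit at a = 3: 793 - 9 = 784 = 28².
793 = 3² + 28² = 9 + 784 ✓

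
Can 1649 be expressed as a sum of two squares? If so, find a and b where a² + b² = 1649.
7² + 40² (a=7, b=40)

Factorization: 1649 = 17 × 97
By Fermat: n is sum of two squares iff every prime p ≡ 3 (mod 4) appears to even power.
All primes ≡ 3 (mod 4) appear to even power.
Search a = 0, 1, 2, … for 1649 - a² a perfect square: first hit at a = 7: 1649 - 49 = 1600 = 40².
1649 = 7² + 40² = 49 + 1600 ✓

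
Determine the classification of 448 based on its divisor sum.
abundant

Proper divisors of 448: sum = 1 + 2 + 4 + 7 + 8 + 14 + 16 + 28 + 32 + 56 + 64 + 112 + 224 = 568
Since 568 > 448, 448 is abundant.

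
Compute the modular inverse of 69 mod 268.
101

gcd(69, 268) = 1, so the inverse exists.
Extended Euclidean algorithm on (268, 69):
268 = 3 × 69 + 61  ⟹  61 = (1)·268 + (-3)·69
69 = 1 × 61 + 8  ⟹  8 = (-1)·268 + (4)·69
61 = 7 × 8 + 5  ⟹  5 = (8)·268 + (-31)·69
8 = 1 × 5 + 3  ⟹  3 = (-9)·268 + (35)·69
5 = 1 × 3 + 2  ⟹  2 = (17)·268 + (-66)·69
3 = 1 × 2 + 1  ⟹  1 = (-26)·268 + (101)·69
So (101)·69 ≡ 1 (mod 268), i.e. 69^(-1) ≡ 101 (mod 268).
Check: 69 × 101 = 6969 ≡ 1 (mod 268)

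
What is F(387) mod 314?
40

Matrix identity: Q^n = [[F_(n+1), F_n], [F_n, F_(n-1)]] with Q = [[1,1],[1,0]].
n = 387 = 110000011₂. Square-and-multiply, entries mod 314:
Q^1 = [[1,1],[1,0]]
Q^3 = (Q^1)²·Q = [[3,2],[2,1]]
Q^6 = (Q^3)² = [[13,8],[8,5]]
Q^12 = (Q^6)² = [[233,144],[144,89]]
Q^24 = (Q^12)² = [[293,210],[210,83]]
Q^48 = (Q^24)² = [[267,146],[146,121]]
Q^96 = (Q^48)² = [[289,128],[128,161]]
Q^193 = (Q^96)²·Q = [[191,53],[53,138]]
Q^387 = (Q^193)²·Q = [[207,40],[40,167]]
F_387 mod 314 = Q^387[0][1] = 40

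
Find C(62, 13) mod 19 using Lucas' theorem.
0

Using Lucas' theorem:
Write n=62 and k=13 in base 19:
n in base 19: [3, 5]
k in base 19: [0, 13]
C(62,13) mod 19 = ∏ C(n_i, k_i) mod 19
Digit binomials (mod 19): C(3,0) = 1; C(5,13) = 0 (k_i > n_i)
Product: 1 × 0 = 0 ≡ 0 (mod 19)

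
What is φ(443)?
442

443 = 443
φ(n) = n × ∏(1 - 1/p) for each prime p dividing n
φ(443) = 443 × (1 - 1/443) = 442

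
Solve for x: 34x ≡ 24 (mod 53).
x ≡ 35 (mod 53)

gcd(34, 53) = 1, which divides 24, so solutions exist.
Find 34^(-1) mod 53 by the extended Euclidean algorithm:
53 = 1 × 34 + 19  ⟹  19 = (1)·53 + (-1)·34
34 = 1 × 19 + 15  ⟹  15 = (-1)·53 + (2)·34
19 = 1 × 15 + 4  ⟹  4 = (2)·53 + (-3)·34
15 = 3 × 4 + 3  ⟹  3 = (-7)·53 + (11)·34
4 = 1 × 3 + 1  ⟹  1 = (9)·53 + (-14)·34
So (-14)·34 ≡ 1 (mod 53), i.e. 34^(-1) ≡ -14 ≡ 39 (mod 53).
x ≡ 39 × 24 = 936 ≡ 35 (mod 53).
Check: 34 × 35 = 1190 ≡ 24 (mod 53).
Unique solution: x ≡ 35 (mod 53)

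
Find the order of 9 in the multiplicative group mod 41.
4

41 is prime, so ord(9) divides φ(41) = 40.
Divisors of 40: 1, 2, 4, 5, 8, 10, 20, 40.
Repeated squaring: 9^1 ≡ 9, 9^2 ≡ 40, 9^4 ≡ 1, 9^8 ≡ 1, 9^16 ≡ 1, 9^32 ≡ 1 (mod 41).
Test 9^d mod 41 for each divisor d in increasing order:
9^1 ≡ 9
9^2 ≡ 40
9^4 ≡ 1  ← first divisor giving 1
The order is 4.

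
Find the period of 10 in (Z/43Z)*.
21

43 is prime, so ord(10) divides φ(43) = 42.
Divisors of 42: 1, 2, 3, 6, 7, 14, 21, 42.
Repeated squaring: 10^1 ≡ 10, 10^2 ≡ 14, 10^4 ≡ 24, 10^8 ≡ 17, 10^16 ≡ 31, 10^32 ≡ 15 (mod 43).
Test 10^d mod 43 for each divisor d in increasing order:
10^1 ≡ 10
10^2 ≡ 14
10^3 = 10^2·10^1 ≡ 11
10^6 = 10^4·10^2 ≡ 35
10^7 = 10^4·10^2·10^1 ≡ 6
10^14 = 10^8·10^4·10^2 ≡ 36
10^21 = 10^16·10^4·10^1 ≡ 1  ← first divisor giving 1
The order is 21.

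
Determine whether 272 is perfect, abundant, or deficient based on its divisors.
abundant

Proper divisors of 272: sum = 1 + 2 + 4 + 8 + 16 + 17 + 34 + 68 + 136 = 286
Since 286 > 272, 272 is abundant.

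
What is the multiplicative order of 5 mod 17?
16

17 is prime, so ord(5) divides φ(17) = 16.
Divisors of 16: 1, 2, 4, 8, 16.
Repeated squaring: 5^1 ≡ 5, 5^2 ≡ 8, 5^4 ≡ 13, 5^8 ≡ 16, 5^16 ≡ 1 (mod 17).
Test 5^d mod 17 for each divisor d in increasing order:
5^1 ≡ 5
5^2 ≡ 8
5^4 ≡ 13
5^8 ≡ 16
5^16 ≡ 1  ← first divisor giving 1
The order is 16.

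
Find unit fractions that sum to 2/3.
1/2 + 1/6

Greedy algorithm:
2/3: ceiling(3/2) = 2, use 1/2
1/6: ceiling(6/1) = 6, use 1/6
Result: 2/3 = 1/2 + 1/6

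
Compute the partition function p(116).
1188908248

p(n) counts ways to write n as a sum of positive integers (order ignored).
Euler's pentagonal recurrence: p(k) = p(k-1) + p(k-2) - p(k-5) - p(k-7) + p(k-12) + p(k-15) - ... (offsets j(3j∓1)/2, signs ++--, p(0)=1, p(<0)=0).
DP table for k = 0..115: p(0)=1, p(1)=1, p(2)=2, p(3)=3, p(4)=5, p(5)=7, p(6)=11, p(7)=15, p(8)=22, p(9)=30, p(10)=42, p(11)=56, p(12)=77, p(13)=101, p(14)=135, p(15)=176, p(16)=231, p(17)=297, p(18)=385, p(19)=490, p(20)=627, p(21)=792, p(22)=1002, p(23)=1255, p(24)=1575, p(25)=1958, p(26)=2436, p(27)=3010, p(28)=3718, p(29)=4565, p(30)=5604, p(31)=6842, p(32)=8349, p(33)=10143, p(34)=12310, p(35)=14883, p(36)=17977, p(37)=21637, p(38)=26015, p(39)=31185, p(40)=37338, p(41)=44583, p(42)=53174, p(43)=63261, p(44)=75175, p(45)=89134, p(46)=105558, p(47)=124754, p(48)=147273, p(49)=173525, p(50)=204226, p(51)=239943, p(52)=281589, p(53)=329931, p(54)=386155, p(55)=451276, p(56)=526823, p(57)=614154, p(58)=715220, p(59)=831820, p(60)=966467, p(61)=1121505, p(62)=1300156, p(63)=1505499, p(64)=1741630, p(65)=2012558, p(66)=2323520, p(67)=2679689, p(68)=3087735, p(69)=3554345, p(70)=4087968, p(71)=4697205, p(72)=5392783, p(73)=6185689, p(74)=7089500, p(75)=8118264, p(76)=9289091, p(77)=10619863, p(78)=12132164, p(79)=13848650, p(80)=15796476, p(81)=18004327, p(82)=20506255, p(83)=23338469, p(84)=26543660, p(85)=30167357, p(86)=34262962, p(87)=38887673, p(88)=44108109, p(89)=49995925, p(90)=56634173, p(91)=64112359, p(92)=72533807, p(93)=82010177, p(94)=92669720, p(95)=104651419, p(96)=118114304, p(97)=133230930, p(98)=150198136, p(99)=169229875, p(100)=190569292, p(101)=214481126, p(102)=241265379, p(103)=271248950, p(104)=304801365, p(105)=342325709, p(106)=384276336, p(107)=431149389, p(108)=483502844, p(109)=541946240, p(110)=607163746, p(111)=679903203, p(112)=761002156, p(113)=851376628, p(114)=952050665, p(115)=1064144451.
Final step: p(116) = p(115) + p(114) - p(111) - p(109) + p(104) + p(101) - p(94) - p(90) + p(81) + p(76) - p(65) - p(59) + p(46) + p(39) - p(24) - p(16)
= 1064144451 + 952050665 - 679903203 - 541946240 + 304801365 + 214481126 - 92669720 - 56634173 + 18004327 + 9289091 - 2012558 - 831820 + 105558 + 31185 - 1575 - 231
= 1188908248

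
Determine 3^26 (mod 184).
81

Repeated squaring. Binary of 26 = 11010.
3^1 ≡ 3 (mod 184); 3^2 ≡ 9 (mod 184); 3^4 ≡ 81 (mod 184); 3^8 ≡ 121 (mod 184); 3^16 ≡ 105 (mod 184)
3^26 = 3^2 × 3^8 × 3^16 ≡ 81 (mod 184)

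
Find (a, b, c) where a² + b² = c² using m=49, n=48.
(97, 4704, 4705)

Euclid's formula: a = m² - n², b = 2mn, c = m² + n²
m = 49, n = 48
a = 49² - 48² = 2401 - 2304 = 97
b = 2 × 49 × 48 = 4704
c = 49² + 48² = 2401 + 2304 = 4705
Verification: 97² + 4704² = 9409 + 22127616 = 22137025 = 4705² ✓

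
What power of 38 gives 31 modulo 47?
11

Baby-step giant-step with step n = ⌈√47⌉ = 7.
Baby steps 38^j mod 47 (j:value) for j=0..6: 0:1, 1:38, 2:34, 3:23, 4:28, 5:30, 6:12.
Giant-step multiplier: 38^(-7) ≡ 38^(46-7) = 38^39 ≡ 10 (mod 47).
Giant steps γ_i = 31·10^i mod 47: γ_0=31, γ_1=28 (in table at j=4).
x = i·n + j = 1·7 + 4 = 11.
Check: 38^11 ≡ 31 (mod 47).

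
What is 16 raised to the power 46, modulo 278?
96

Repeated squaring. Binary of 46 = 101110.
16^1 ≡ 16 (mod 278); 16^2 ≡ 256 (mod 278); 16^4 ≡ 206 (mod 278); 16^8 ≡ 180 (mod 278); 16^16 ≡ 152 (mod 278); 16^32 ≡ 30 (mod 278)
16^46 = 16^2 × 16^4 × 16^8 × 16^32 ≡ 96 (mod 278)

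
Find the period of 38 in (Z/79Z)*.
13

79 is prime, so ord(38) divides φ(79) = 78.
Divisors of 78: 1, 2, 3, 6, 13, 26, 39, 78.
Repeated squaring: 38^1 ≡ 38, 38^2 ≡ 22, 38^4 ≡ 10, 38^8 ≡ 21, 38^16 ≡ 46, 38^32 ≡ 62, 38^64 ≡ 52 (mod 79).
Test 38^d mod 79 for each divisor d in increasing order:
38^1 ≡ 38
38^2 ≡ 22
38^3 = 38^2·38^1 ≡ 46
38^6 = 38^4·38^2 ≡ 62
38^13 = 38^8·38^4·38^1 ≡ 1  ← first divisor giving 1
The order is 13.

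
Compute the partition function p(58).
715220

p(n) counts ways to write n as a sum of positive integers (order ignored).
Euler's pentagonal recurrence: p(k) = p(k-1) + p(k-2) - p(k-5) - p(k-7) + p(k-12) + p(k-15) - ... (offsets j(3j∓1)/2, signs ++--, p(0)=1, p(<0)=0).
DP table for k = 0..57: p(0)=1, p(1)=1, p(2)=2, p(3)=3, p(4)=5, p(5)=7, p(6)=11, p(7)=15, p(8)=22, p(9)=30, p(10)=42, p(11)=56, p(12)=77, p(13)=101, p(14)=135, p(15)=176, p(16)=231, p(17)=297, p(18)=385, p(19)=490, p(20)=627, p(21)=792, p(22)=1002, p(23)=1255, p(24)=1575, p(25)=1958, p(26)=2436, p(27)=3010, p(28)=3718, p(29)=4565, p(30)=5604, p(31)=6842, p(32)=8349, p(33)=10143, p(34)=12310, p(35)=14883, p(36)=17977, p(37)=21637, p(38)=26015, p(39)=31185, p(40)=37338, p(41)=44583, p(42)=53174, p(43)=63261, p(44)=75175, p(45)=89134, p(46)=105558, p(47)=124754, p(48)=147273, p(49)=173525, p(50)=204226, p(51)=239943, p(52)=281589, p(53)=329931, p(54)=386155, p(55)=451276, p(56)=526823, p(57)=614154.
Final step: p(58) = p(57) + p(56) - p(53) - p(51) + p(46) + p(43) - p(36) - p(32) + p(23) + p(18) - p(7) - p(1)
= 614154 + 526823 - 329931 - 239943 + 105558 + 63261 - 17977 - 8349 + 1255 + 385 - 15 - 1
= 715220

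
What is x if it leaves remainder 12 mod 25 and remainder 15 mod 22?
37

Using Chinese Remainder Theorem:
M = 25 × 22 = 550
M1 = 22, M2 = 25
y1 = 22^(-1) mod 25 = 8
y2 = 25^(-1) mod 22 = 15
x = (12×22×8 + 15×25×15) mod 550 = 37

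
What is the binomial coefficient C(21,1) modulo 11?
10

Using Lucas' theorem:
Write n=21 and k=1 in base 11:
n in base 11: [1, 10]
k in base 11: [0, 1]
C(21,1) mod 11 = ∏ C(n_i, k_i) mod 11
Digit binomials (mod 11): C(1,0) = 1; C(10,1) = 10
Product: 1 × 10 = 10 ≡ 10 (mod 11)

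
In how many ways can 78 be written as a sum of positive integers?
12132164

p(n) counts ways to write n as a sum of positive integers (order ignored).
Euler's pentagonal recurrence: p(k) = p(k-1) + p(k-2) - p(k-5) - p(k-7) + p(k-12) + p(k-15) - ... (offsets j(3j∓1)/2, signs ++--, p(0)=1, p(<0)=0).
DP table for k = 0..77: p(0)=1, p(1)=1, p(2)=2, p(3)=3, p(4)=5, p(5)=7, p(6)=11, p(7)=15, p(8)=22, p(9)=30, p(10)=42, p(11)=56, p(12)=77, p(13)=101, p(14)=135, p(15)=176, p(16)=231, p(17)=297, p(18)=385, p(19)=490, p(20)=627, p(21)=792, p(22)=1002, p(23)=1255, p(24)=1575, p(25)=1958, p(26)=2436, p(27)=3010, p(28)=3718, p(29)=4565, p(30)=5604, p(31)=6842, p(32)=8349, p(33)=10143, p(34)=12310, p(35)=14883, p(36)=17977, p(37)=21637, p(38)=26015, p(39)=31185, p(40)=37338, p(41)=44583, p(42)=53174, p(43)=63261, p(44)=75175, p(45)=89134, p(46)=105558, p(47)=124754, p(48)=147273, p(49)=173525, p(50)=204226, p(51)=239943, p(52)=281589, p(53)=329931, p(54)=386155, p(55)=451276, p(56)=526823, p(57)=614154, p(58)=715220, p(59)=831820, p(60)=966467, p(61)=1121505, p(62)=1300156, p(63)=1505499, p(64)=1741630, p(65)=2012558, p(66)=2323520, p(67)=2679689, p(68)=3087735, p(69)=3554345, p(70)=4087968, p(71)=4697205, p(72)=5392783, p(73)=6185689, p(74)=7089500, p(75)=8118264, p(76)=9289091, p(77)=10619863.
Final step: p(78) = p(77) + p(76) - p(73) - p(71) + p(66) + p(63) - p(56) - p(52) + p(43) + p(38) - p(27) - p(21) + p(8) + p(1)
= 10619863 + 9289091 - 6185689 - 4697205 + 2323520 + 1505499 - 526823 - 281589 + 63261 + 26015 - 3010 - 792 + 22 + 1
= 12132164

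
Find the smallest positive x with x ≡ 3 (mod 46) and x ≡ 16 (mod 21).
877

Using Chinese Remainder Theorem:
M = 46 × 21 = 966
M1 = 21, M2 = 46
y1 = 21^(-1) mod 46 = 11
y2 = 46^(-1) mod 21 = 16
x = (3×21×11 + 16×46×16) mod 966 = 877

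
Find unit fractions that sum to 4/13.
1/4 + 1/18 + 1/468

Greedy algorithm:
4/13: ceiling(13/4) = 4, use 1/4
3/52: ceiling(52/3) = 18, use 1/18
1/468: ceiling(468/1) = 468, use 1/468
Result: 4/13 = 1/4 + 1/18 + 1/468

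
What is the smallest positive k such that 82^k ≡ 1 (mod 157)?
26

157 is prime, so ord(82) divides φ(157) = 156.
Divisors of 156: 1, 2, 3, 4, 6, 12, 13, 26, 39, 52, 78, 156.
Repeated squaring: 82^1 ≡ 82, 82^2 ≡ 130, 82^4 ≡ 101, 82^8 ≡ 153, 82^16 ≡ 16, 82^32 ≡ 99, 82^64 ≡ 67, 82^128 ≡ 93 (mod 157).
Test 82^d mod 157 for each divisor d in increasing order:
82^1 ≡ 82
82^2 ≡ 130
82^3 = 82^2·82^1 ≡ 141
82^4 ≡ 101
82^6 = 82^4·82^2 ≡ 99
82^12 = 82^8·82^4 ≡ 67
82^13 = 82^8·82^4·82^1 ≡ 156
82^26 = 82^16·82^8·82^2 ≡ 1  ← first divisor giving 1
The order is 26.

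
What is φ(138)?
44

138 = 2 × 3 × 23
φ(n) = n × ∏(1 - 1/p) for each prime p dividing n
φ(138) = 138 × (1 - 1/2) × (1 - 1/3) × (1 - 1/23) = 44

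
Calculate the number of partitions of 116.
1188908248

p(n) counts ways to write n as a sum of positive integers (order ignored).
Euler's pentagonal recurrence: p(k) = p(k-1) + p(k-2) - p(k-5) - p(k-7) + p(k-12) + p(k-15) - ... (offsets j(3j∓1)/2, signs ++--, p(0)=1, p(<0)=0).
DP table for k = 0..115: p(0)=1, p(1)=1, p(2)=2, p(3)=3, p(4)=5, p(5)=7, p(6)=11, p(7)=15, p(8)=22, p(9)=30, p(10)=42, p(11)=56, p(12)=77, p(13)=101, p(14)=135, p(15)=176, p(16)=231, p(17)=297, p(18)=385, p(19)=490, p(20)=627, p(21)=792, p(22)=1002, p(23)=1255, p(24)=1575, p(25)=1958, p(26)=2436, p(27)=3010, p(28)=3718, p(29)=4565, p(30)=5604, p(31)=6842, p(32)=8349, p(33)=10143, p(34)=12310, p(35)=14883, p(36)=17977, p(37)=21637, p(38)=26015, p(39)=31185, p(40)=37338, p(41)=44583, p(42)=53174, p(43)=63261, p(44)=75175, p(45)=89134, p(46)=105558, p(47)=124754, p(48)=147273, p(49)=173525, p(50)=204226, p(51)=239943, p(52)=281589, p(53)=329931, p(54)=386155, p(55)=451276, p(56)=526823, p(57)=614154, p(58)=715220, p(59)=831820, p(60)=966467, p(61)=1121505, p(62)=1300156, p(63)=1505499, p(64)=1741630, p(65)=2012558, p(66)=2323520, p(67)=2679689, p(68)=3087735, p(69)=3554345, p(70)=4087968, p(71)=4697205, p(72)=5392783, p(73)=6185689, p(74)=7089500, p(75)=8118264, p(76)=9289091, p(77)=10619863, p(78)=12132164, p(79)=13848650, p(80)=15796476, p(81)=18004327, p(82)=20506255, p(83)=23338469, p(84)=26543660, p(85)=30167357, p(86)=34262962, p(87)=38887673, p(88)=44108109, p(89)=49995925, p(90)=56634173, p(91)=64112359, p(92)=72533807, p(93)=82010177, p(94)=92669720, p(95)=104651419, p(96)=118114304, p(97)=133230930, p(98)=150198136, p(99)=169229875, p(100)=190569292, p(101)=214481126, p(102)=241265379, p(103)=271248950, p(104)=304801365, p(105)=342325709, p(106)=384276336, p(107)=431149389, p(108)=483502844, p(109)=541946240, p(110)=607163746, p(111)=679903203, p(112)=761002156, p(113)=851376628, p(114)=952050665, p(115)=1064144451.
Final step: p(116) = p(115) + p(114) - p(111) - p(109) + p(104) + p(101) - p(94) - p(90) + p(81) + p(76) - p(65) - p(59) + p(46) + p(39) - p(24) - p(16)
= 1064144451 + 952050665 - 679903203 - 541946240 + 304801365 + 214481126 - 92669720 - 56634173 + 18004327 + 9289091 - 2012558 - 831820 + 105558 + 31185 - 1575 - 231
= 1188908248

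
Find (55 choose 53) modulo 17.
6

Using Lucas' theorem:
Write n=55 and k=53 in base 17:
n in base 17: [3, 4]
k in base 17: [3, 2]
C(55,53) mod 17 = ∏ C(n_i, k_i) mod 17
Digit binomials (mod 17): C(3,3) = 1; C(4,2) = 6
Product: 1 × 6 = 6 ≡ 6 (mod 17)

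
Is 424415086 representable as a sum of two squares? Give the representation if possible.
Not possible

Factorization: 424415086 = 2 × 37 × 179^3
By Fermat: n is sum of two squares iff every prime p ≡ 3 (mod 4) appears to even power.
Prime(s) ≡ 3 (mod 4) with odd exponent: [(179, 3)]
Therefore 424415086 cannot be expressed as a² + b².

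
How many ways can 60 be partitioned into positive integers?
966467

p(n) counts ways to write n as a sum of positive integers (order ignored).
Euler's pentagonal recurrence: p(k) = p(k-1) + p(k-2) - p(k-5) - p(k-7) + p(k-12) + p(k-15) - ... (offsets j(3j∓1)/2, signs ++--, p(0)=1, p(<0)=0).
DP table for k = 0..59: p(0)=1, p(1)=1, p(2)=2, p(3)=3, p(4)=5, p(5)=7, p(6)=11, p(7)=15, p(8)=22, p(9)=30, p(10)=42, p(11)=56, p(12)=77, p(13)=101, p(14)=135, p(15)=176, p(16)=231, p(17)=297, p(18)=385, p(19)=490, p(20)=627, p(21)=792, p(22)=1002, p(23)=1255, p(24)=1575, p(25)=1958, p(26)=2436, p(27)=3010, p(28)=3718, p(29)=4565, p(30)=5604, p(31)=6842, p(32)=8349, p(33)=10143, p(34)=12310, p(35)=14883, p(36)=17977, p(37)=21637, p(38)=26015, p(39)=31185, p(40)=37338, p(41)=44583, p(42)=53174, p(43)=63261, p(44)=75175, p(45)=89134, p(46)=105558, p(47)=124754, p(48)=147273, p(49)=173525, p(50)=204226, p(51)=239943, p(52)=281589, p(53)=329931, p(54)=386155, p(55)=451276, p(56)=526823, p(57)=614154, p(58)=715220, p(59)=831820.
Final step: p(60) = p(59) + p(58) - p(55) - p(53) + p(48) + p(45) - p(38) - p(34) + p(25) + p(20) - p(9) - p(3)
= 831820 + 715220 - 451276 - 329931 + 147273 + 89134 - 26015 - 12310 + 1958 + 627 - 30 - 3
= 966467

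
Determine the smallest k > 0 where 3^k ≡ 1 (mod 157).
78

157 is prime, so ord(3) divides φ(157) = 156.
Divisors of 156: 1, 2, 3, 4, 6, 12, 13, 26, 39, 52, 78, 156.
Repeated squaring: 3^1 ≡ 3, 3^2 ≡ 9, 3^4 ≡ 81, 3^8 ≡ 124, 3^16 ≡ 147, 3^32 ≡ 100, 3^64 ≡ 109, 3^128 ≡ 106 (mod 157).
Test 3^d mod 157 for each divisor d in increasing order:
3^1 ≡ 3
3^2 ≡ 9
3^3 = 3^2·3^1 ≡ 27
3^4 ≡ 81
3^6 = 3^4·3^2 ≡ 101
3^12 = 3^8·3^4 ≡ 153
3^13 = 3^8·3^4·3^1 ≡ 145
3^26 = 3^16·3^8·3^2 ≡ 144
3^39 = 3^32·3^4·3^2·3^1 ≡ 156
3^52 = 3^32·3^16·3^4 ≡ 12
3^78 = 3^64·3^8·3^4·3^2 ≡ 1  ← first divisor giving 1
The order is 78.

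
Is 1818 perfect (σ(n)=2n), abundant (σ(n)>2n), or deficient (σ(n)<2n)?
abundant

Proper divisors of 1818: sum = 1 + 2 + 3 + 6 + 9 + 18 + 101 + 202 + 303 + 606 + 909 = 2160
Since 2160 > 1818, 1818 is abundant.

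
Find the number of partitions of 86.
34262962

p(n) counts ways to write n as a sum of positive integers (order ignored).
Euler's pentagonal recurrence: p(k) = p(k-1) + p(k-2) - p(k-5) - p(k-7) + p(k-12) + p(k-15) - ... (offsets j(3j∓1)/2, signs ++--, p(0)=1, p(<0)=0).
DP table for k = 0..85: p(0)=1, p(1)=1, p(2)=2, p(3)=3, p(4)=5, p(5)=7, p(6)=11, p(7)=15, p(8)=22, p(9)=30, p(10)=42, p(11)=56, p(12)=77, p(13)=101, p(14)=135, p(15)=176, p(16)=231, p(17)=297, p(18)=385, p(19)=490, p(20)=627, p(21)=792, p(22)=1002, p(23)=1255, p(24)=1575, p(25)=1958, p(26)=2436, p(27)=3010, p(28)=3718, p(29)=4565, p(30)=5604, p(31)=6842, p(32)=8349, p(33)=10143, p(34)=12310, p(35)=14883, p(36)=17977, p(37)=21637, p(38)=26015, p(39)=31185, p(40)=37338, p(41)=44583, p(42)=53174, p(43)=63261, p(44)=75175, p(45)=89134, p(46)=105558, p(47)=124754, p(48)=147273, p(49)=173525, p(50)=204226, p(51)=239943, p(52)=281589, p(53)=329931, p(54)=386155, p(55)=451276, p(56)=526823, p(57)=614154, p(58)=715220, p(59)=831820, p(60)=966467, p(61)=1121505, p(62)=1300156, p(63)=1505499, p(64)=1741630, p(65)=2012558, p(66)=2323520, p(67)=2679689, p(68)=3087735, p(69)=3554345, p(70)=4087968, p(71)=4697205, p(72)=5392783, p(73)=6185689, p(74)=7089500, p(75)=8118264, p(76)=9289091, p(77)=10619863, p(78)=12132164, p(79)=13848650, p(80)=15796476, p(81)=18004327, p(82)=20506255, p(83)=23338469, p(84)=26543660, p(85)=30167357.
Final step: p(86) = p(85) + p(84) - p(81) - p(79) + p(74) + p(71) - p(64) - p(60) + p(51) + p(46) - p(35) - p(29) + p(16) + p(9)
= 30167357 + 26543660 - 18004327 - 13848650 + 7089500 + 4697205 - 1741630 - 966467 + 239943 + 105558 - 14883 - 4565 + 231 + 30
= 34262962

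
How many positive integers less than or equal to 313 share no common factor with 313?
312

313 = 313
φ(n) = n × ∏(1 - 1/p) for each prime p dividing n
φ(313) = 313 × (1 - 1/313) = 312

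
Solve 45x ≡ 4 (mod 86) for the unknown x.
x ≡ 2 (mod 86)

gcd(45, 86) = 1, which divides 4, so solutions exist.
Find 45^(-1) mod 86 by the extended Euclidean algorithm:
86 = 1 × 45 + 41  ⟹  41 = (1)·86 + (-1)·45
45 = 1 × 41 + 4  ⟹  4 = (-1)·86 + (2)·45
41 = 10 × 4 + 1  ⟹  1 = (11)·86 + (-21)·45
So (-21)·45 ≡ 1 (mod 86), i.e. 45^(-1) ≡ -21 ≡ 65 (mod 86).
x ≡ 65 × 4 = 260 ≡ 2 (mod 86).
Check: 45 × 2 = 90 ≡ 4 (mod 86).
Unique solution: x ≡ 2 (mod 86)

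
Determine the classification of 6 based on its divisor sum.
perfect

Proper divisors of 6: sum = 1 + 2 + 3 = 6
Since 6 = 6, 6 is perfect.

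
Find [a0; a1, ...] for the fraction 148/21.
[7; 21]

Euclidean algorithm steps:
148 = 7 × 21 + 1
21 = 21 × 1 + 0
Continued fraction: [7; 21]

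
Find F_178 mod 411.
187

Matrix identity: Q^n = [[F_(n+1), F_n], [F_n, F_(n-1)]] with Q = [[1,1],[1,0]].
n = 178 = 10110010₂. Square-and-multiply, entries mod 411:
Q^1 = [[1,1],[1,0]]
Q^2 = (Q^1)² = [[2,1],[1,1]]
Q^5 = (Q^2)²·Q = [[8,5],[5,3]]
Q^11 = (Q^5)²·Q = [[144,89],[89,55]]
Q^22 = (Q^11)² = [[298,38],[38,260]]
Q^44 = (Q^22)² = [[239,243],[243,407]]
Q^89 = (Q^44)²·Q = [[244,268],[268,387]]
Q^178 = (Q^89)² = [[251,187],[187,64]]
F_178 mod 411 = Q^178[0][1] = 187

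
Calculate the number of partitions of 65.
2012558

p(n) counts ways to write n as a sum of positive integers (order ignored).
Euler's pentagonal recurrence: p(k) = p(k-1) + p(k-2) - p(k-5) - p(k-7) + p(k-12) + p(k-15) - ... (offsets j(3j∓1)/2, signs ++--, p(0)=1, p(<0)=0).
DP table for k = 0..64: p(0)=1, p(1)=1, p(2)=2, p(3)=3, p(4)=5, p(5)=7, p(6)=11, p(7)=15, p(8)=22, p(9)=30, p(10)=42, p(11)=56, p(12)=77, p(13)=101, p(14)=135, p(15)=176, p(16)=231, p(17)=297, p(18)=385, p(19)=490, p(20)=627, p(21)=792, p(22)=1002, p(23)=1255, p(24)=1575, p(25)=1958, p(26)=2436, p(27)=3010, p(28)=3718, p(29)=4565, p(30)=5604, p(31)=6842, p(32)=8349, p(33)=10143, p(34)=12310, p(35)=14883, p(36)=17977, p(37)=21637, p(38)=26015, p(39)=31185, p(40)=37338, p(41)=44583, p(42)=53174, p(43)=63261, p(44)=75175, p(45)=89134, p(46)=105558, p(47)=124754, p(48)=147273, p(49)=173525, p(50)=204226, p(51)=239943, p(52)=281589, p(53)=329931, p(54)=386155, p(55)=451276, p(56)=526823, p(57)=614154, p(58)=715220, p(59)=831820, p(60)=966467, p(61)=1121505, p(62)=1300156, p(63)=1505499, p(64)=1741630.
Final step: p(65) = p(64) + p(63) - p(60) - p(58) + p(53) + p(50) - p(43) - p(39) + p(30) + p(25) - p(14) - p(8)
= 1741630 + 1505499 - 966467 - 715220 + 329931 + 204226 - 63261 - 31185 + 5604 + 1958 - 135 - 22
= 2012558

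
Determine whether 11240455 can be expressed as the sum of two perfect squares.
Not possible

Factorization: 11240455 = 5 × 131^3
By Fermat: n is sum of two squares iff every prime p ≡ 3 (mod 4) appears to even power.
Prime(s) ≡ 3 (mod 4) with odd exponent: [(131, 3)]
Therefore 11240455 cannot be expressed as a² + b².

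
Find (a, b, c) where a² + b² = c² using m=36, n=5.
(1271, 360, 1321)

Euclid's formula: a = m² - n², b = 2mn, c = m² + n²
m = 36, n = 5
a = 36² - 5² = 1296 - 25 = 1271
b = 2 × 36 × 5 = 360
c = 36² + 5² = 1296 + 25 = 1321
Verification: 1271² + 360² = 1615441 + 129600 = 1745041 = 1321² ✓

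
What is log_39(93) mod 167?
22

Baby-step giant-step with step n = ⌈√167⌉ = 13.
Baby steps 39^j mod 167 (j:value) for j=0..12: 0:1, 1:39, 2:18, 3:34, 4:157, 5:111, 6:154, 7:161, 8:100, 9:59, 10:130, 11:60, 12:2.
Giant-step multiplier: 39^(-13) ≡ 39^(166-13) = 39^153 ≡ 15 (mod 167).
Giant steps γ_i = 93·15^i mod 167: γ_0=93, γ_1=59 (in table at j=9).
x = i·n + j = 1·13 + 9 = 22.
Check: 39^22 ≡ 93 (mod 167).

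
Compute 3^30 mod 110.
89

Repeated squaring. Binary of 30 = 11110.
3^1 ≡ 3 (mod 110); 3^2 ≡ 9 (mod 110); 3^4 ≡ 81 (mod 110); 3^8 ≡ 71 (mod 110); 3^16 ≡ 91 (mod 110)
3^30 = 3^2 × 3^4 × 3^8 × 3^16 ≡ 89 (mod 110)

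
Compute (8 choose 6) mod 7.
0

Using Lucas' theorem:
Write n=8 and k=6 in base 7:
n in base 7: [1, 1]
k in base 7: [0, 6]
C(8,6) mod 7 = ∏ C(n_i, k_i) mod 7
Digit binomials (mod 7): C(1,0) = 1; C(1,6) = 0 (k_i > n_i)
Product: 1 × 0 = 0 ≡ 0 (mod 7)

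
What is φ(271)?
270

271 = 271
φ(n) = n × ∏(1 - 1/p) for each prime p dividing n
φ(271) = 271 × (1 - 1/271) = 270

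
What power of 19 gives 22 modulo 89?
28

Baby-step giant-step with step n = ⌈√89⌉ = 10.
Baby steps 19^j mod 89 (j:value) for j=0..9: 0:1, 1:19, 2:5, 3:6, 4:25, 5:30, 6:36, 7:61, 8:2, 9:38.
Giant-step multiplier: 19^(-10) ≡ 19^(88-10) = 19^78 ≡ 9 (mod 89).
Giant steps γ_i = 22·9^i mod 89: γ_0=22, γ_1=20, γ_2=2 (in table at j=8).
x = i·n + j = 2·10 + 8 = 28.
Check: 19^28 ≡ 22 (mod 89).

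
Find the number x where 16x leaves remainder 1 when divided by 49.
46

gcd(16, 49) = 1, so the inverse exists.
Extended Euclidean algorithm on (49, 16):
49 = 3 × 16 + 1  ⟹  1 = (1)·49 + (-3)·16
So (-3)·16 ≡ 1 (mod 49), i.e. 16^(-1) ≡ -3 ≡ 46 (mod 49).
Check: 16 × 46 = 736 ≡ 1 (mod 49)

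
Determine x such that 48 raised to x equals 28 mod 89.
41

Baby-step giant-step with step n = ⌈√89⌉ = 10.
Baby steps 48^j mod 89 (j:value) for j=0..9: 0:1, 1:48, 2:79, 3:54, 4:11, 5:83, 6:68, 7:60, 8:32, 9:23.
Giant-step multiplier: 48^(-10) ≡ 48^(88-10) = 48^78 ≡ 47 (mod 89).
Giant steps γ_i = 28·47^i mod 89: γ_0=28, γ_1=70, γ_2=86, γ_3=37, γ_4=48 (in table at j=1).
x = i·n + j = 4·10 + 1 = 41.
Check: 48^41 ≡ 28 (mod 89).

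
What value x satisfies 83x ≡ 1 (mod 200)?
147

gcd(83, 200) = 1, so the inverse exists.
Extended Euclidean algorithm on (200, 83):
200 = 2 × 83 + 34  ⟹  34 = (1)·200 + (-2)·83
83 = 2 × 34 + 15  ⟹  15 = (-2)·200 + (5)·83
34 = 2 × 15 + 4  ⟹  4 = (5)·200 + (-12)·83
15 = 3 × 4 + 3  ⟹  3 = (-17)·200 + (41)·83
4 = 1 × 3 + 1  ⟹  1 = (22)·200 + (-53)·83
So (-53)·83 ≡ 1 (mod 200), i.e. 83^(-1) ≡ -53 ≡ 147 (mod 200).
Check: 83 × 147 = 12201 ≡ 1 (mod 200)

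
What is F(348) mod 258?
126

Matrix identity: Q^n = [[F_(n+1), F_n], [F_n, F_(n-1)]] with Q = [[1,1],[1,0]].
n = 348 = 101011100₂. Square-and-multiply, entries mod 258:
Q^1 = [[1,1],[1,0]]
Q^2 = (Q^1)² = [[2,1],[1,1]]
Q^5 = (Q^2)²·Q = [[8,5],[5,3]]
Q^10 = (Q^5)² = [[89,55],[55,34]]
Q^21 = (Q^10)²·Q = [[167,110],[110,57]]
Q^43 = (Q^21)²·Q = [[129,257],[257,130]]
Q^87 = (Q^43)²·Q = [[129,130],[130,257]]
Q^174 = (Q^87)² = [[1,128],[128,131]]
Q^348 = (Q^174)² = [[131,126],[126,5]]
F_348 mod 258 = Q^348[0][1] = 126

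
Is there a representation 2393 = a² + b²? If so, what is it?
32² + 37² (a=32, b=37)

Factorization: 2393 = 2393
By Fermat: n is sum of two squares iff every prime p ≡ 3 (mod 4) appears to even power.
All primes ≡ 3 (mod 4) appear to even power.
Search a = 0, 1, 2, … for 2393 - a² a perfect square: first hit at a = 32: 2393 - 1024 = 1369 = 37².
2393 = 32² + 37² = 1024 + 1369 ✓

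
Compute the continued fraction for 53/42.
[1; 3, 1, 4, 2]

Euclidean algorithm steps:
53 = 1 × 42 + 11
42 = 3 × 11 + 9
11 = 1 × 9 + 2
9 = 4 × 2 + 1
2 = 2 × 1 + 0
Continued fraction: [1; 3, 1, 4, 2]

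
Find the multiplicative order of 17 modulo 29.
4

29 is prime, so ord(17) divides φ(29) = 28.
Divisors of 28: 1, 2, 4, 7, 14, 28.
Repeated squaring: 17^1 ≡ 17, 17^2 ≡ 28, 17^4 ≡ 1, 17^8 ≡ 1, 17^16 ≡ 1 (mod 29).
Test 17^d mod 29 for each divisor d in increasing order:
17^1 ≡ 17
17^2 ≡ 28
17^4 ≡ 1  ← first divisor giving 1
The order is 4.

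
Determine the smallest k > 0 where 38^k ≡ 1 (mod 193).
192

193 is prime, so ord(38) divides φ(193) = 192.
Divisors of 192: 1, 2, 3, 4, 6, 8, 12, 16, 24, 32, 48, 64, 96, 192.
Repeated squaring: 38^1 ≡ 38, 38^2 ≡ 93, 38^4 ≡ 157, 38^8 ≡ 138, 38^16 ≡ 130, 38^32 ≡ 109, 38^64 ≡ 108, 38^128 ≡ 84 (mod 193).
Test 38^d mod 193 for each divisor d in increasing order:
38^1 ≡ 38
38^2 ≡ 93
38^3 = 38^2·38^1 ≡ 60
38^4 ≡ 157
38^6 = 38^4·38^2 ≡ 126
38^8 ≡ 138
38^12 = 38^8·38^4 ≡ 50
38^16 ≡ 130
38^24 = 38^16·38^8 ≡ 184
38^32 ≡ 109
38^48 = 38^32·38^16 ≡ 81
38^64 ≡ 108
38^96 = 38^64·38^32 ≡ 192
38^192 = 38^128·38^64 ≡ 1  ← first divisor giving 1
The order is 192.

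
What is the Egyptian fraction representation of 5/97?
1/20 + 1/647 + 1/1255180

Greedy algorithm:
5/97: ceiling(97/5) = 20, use 1/20
3/1940: ceiling(1940/3) = 647, use 1/647
1/1255180: ceiling(1255180/1) = 1255180, use 1/1255180
Result: 5/97 = 1/20 + 1/647 + 1/1255180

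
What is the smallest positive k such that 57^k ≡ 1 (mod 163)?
81

163 is prime, so ord(57) divides φ(163) = 162.
Divisors of 162: 1, 2, 3, 6, 9, 18, 27, 54, 81, 162.
Repeated squaring: 57^1 ≡ 57, 57^2 ≡ 152, 57^4 ≡ 121, 57^8 ≡ 134, 57^16 ≡ 26, 57^32 ≡ 24, 57^64 ≡ 87, 57^128 ≡ 71 (mod 163).
Test 57^d mod 163 for each divisor d in increasing order:
57^1 ≡ 57
57^2 ≡ 152
57^3 = 57^2·57^1 ≡ 25
57^6 = 57^4·57^2 ≡ 136
57^9 = 57^8·57^1 ≡ 140
57^18 = 57^16·57^2 ≡ 40
57^27 = 57^16·57^8·57^2·57^1 ≡ 58
57^54 = 57^32·57^16·57^4·57^2 ≡ 104
57^81 = 57^64·57^16·57^1 ≡ 1  ← first divisor giving 1
The order is 81.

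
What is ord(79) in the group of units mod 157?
52

157 is prime, so ord(79) divides φ(157) = 156.
Divisors of 156: 1, 2, 3, 4, 6, 12, 13, 26, 39, 52, 78, 156.
Repeated squaring: 79^1 ≡ 79, 79^2 ≡ 118, 79^4 ≡ 108, 79^8 ≡ 46, 79^16 ≡ 75, 79^32 ≡ 130, 79^64 ≡ 101, 79^128 ≡ 153 (mod 157).
Test 79^d mod 157 for each divisor d in increasing order:
79^1 ≡ 79
79^2 ≡ 118
79^3 = 79^2·79^1 ≡ 59
79^4 ≡ 108
79^6 = 79^4·79^2 ≡ 27
79^12 = 79^8·79^4 ≡ 101
79^13 = 79^8·79^4·79^1 ≡ 129
79^26 = 79^16·79^8·79^2 ≡ 156
79^39 = 79^32·79^4·79^2·79^1 ≡ 28
79^52 = 79^32·79^16·79^4 ≡ 1  ← first divisor giving 1
The order is 52.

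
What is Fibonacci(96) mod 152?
8

Matrix identity: Q^n = [[F_(n+1), F_n], [F_n, F_(n-1)]] with Q = [[1,1],[1,0]].
n = 96 = 1100000₂. Square-and-multiply, entries mod 152:
Q^1 = [[1,1],[1,0]]
Q^3 = (Q^1)²·Q = [[3,2],[2,1]]
Q^6 = (Q^3)² = [[13,8],[8,5]]
Q^12 = (Q^6)² = [[81,144],[144,89]]
Q^24 = (Q^12)² = [[89,8],[8,81]]
Q^48 = (Q^24)² = [[81,144],[144,89]]
Q^96 = (Q^48)² = [[89,8],[8,81]]
F_96 mod 152 = Q^96[0][1] = 8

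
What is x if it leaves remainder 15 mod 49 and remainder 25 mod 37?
358

Using Chinese Remainder Theorem:
M = 49 × 37 = 1813
M1 = 37, M2 = 49
y1 = 37^(-1) mod 49 = 4
y2 = 49^(-1) mod 37 = 34
x = (15×37×4 + 25×49×34) mod 1813 = 358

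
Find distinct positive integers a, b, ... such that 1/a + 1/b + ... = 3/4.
1/2 + 1/4

Greedy algorithm:
3/4: ceiling(4/3) = 2, use 1/2
1/4: ceiling(4/1) = 4, use 1/4
Result: 3/4 = 1/2 + 1/4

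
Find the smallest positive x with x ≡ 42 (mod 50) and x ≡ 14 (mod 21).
392

Using Chinese Remainder Theorem:
M = 50 × 21 = 1050
M1 = 21, M2 = 50
y1 = 21^(-1) mod 50 = 31
y2 = 50^(-1) mod 21 = 8
x = (42×21×31 + 14×50×8) mod 1050 = 392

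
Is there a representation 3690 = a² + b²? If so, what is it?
21² + 57² (a=21, b=57)

Factorization: 3690 = 2 × 3^2 × 5 × 41
By Fermat: n is sum of two squares iff every prime p ≡ 3 (mod 4) appears to even power.
All primes ≡ 3 (mod 4) appear to even power.
Search a = 0, 1, 2, … for 3690 - a² a perfect square: first hit at a = 21: 3690 - 441 = 3249 = 57².
3690 = 21² + 57² = 441 + 3249 ✓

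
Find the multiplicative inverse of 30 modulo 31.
30

gcd(30, 31) = 1, so the inverse exists.
Extended Euclidean algorithm on (31, 30):
31 = 1 × 30 + 1  ⟹  1 = (1)·31 + (-1)·30
So (-1)·30 ≡ 1 (mod 31), i.e. 30^(-1) ≡ -1 ≡ 30 (mod 31).
Check: 30 × 30 = 900 ≡ 1 (mod 31)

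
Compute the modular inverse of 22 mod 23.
22

gcd(22, 23) = 1, so the inverse exists.
Extended Euclidean algorithm on (23, 22):
23 = 1 × 22 + 1  ⟹  1 = (1)·23 + (-1)·22
So (-1)·22 ≡ 1 (mod 23), i.e. 22^(-1) ≡ -1 ≡ 22 (mod 23).
Check: 22 × 22 = 484 ≡ 1 (mod 23)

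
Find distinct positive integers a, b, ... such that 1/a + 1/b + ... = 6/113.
1/19 + 1/2147

Greedy algorithm:
6/113: ceiling(113/6) = 19, use 1/19
1/2147: ceiling(2147/1) = 2147, use 1/2147
Result: 6/113 = 1/19 + 1/2147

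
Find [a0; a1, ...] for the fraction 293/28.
[10; 2, 6, 2]

Euclidean algorithm steps:
293 = 10 × 28 + 13
28 = 2 × 13 + 2
13 = 6 × 2 + 1
2 = 2 × 1 + 0
Continued fraction: [10; 2, 6, 2]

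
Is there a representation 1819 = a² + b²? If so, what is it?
Not possible

Factorization: 1819 = 17 × 107
By Fermat: n is sum of two squares iff every prime p ≡ 3 (mod 4) appears to even power.
Prime(s) ≡ 3 (mod 4) with odd exponent: [(107, 1)]
Therefore 1819 cannot be expressed as a² + b².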